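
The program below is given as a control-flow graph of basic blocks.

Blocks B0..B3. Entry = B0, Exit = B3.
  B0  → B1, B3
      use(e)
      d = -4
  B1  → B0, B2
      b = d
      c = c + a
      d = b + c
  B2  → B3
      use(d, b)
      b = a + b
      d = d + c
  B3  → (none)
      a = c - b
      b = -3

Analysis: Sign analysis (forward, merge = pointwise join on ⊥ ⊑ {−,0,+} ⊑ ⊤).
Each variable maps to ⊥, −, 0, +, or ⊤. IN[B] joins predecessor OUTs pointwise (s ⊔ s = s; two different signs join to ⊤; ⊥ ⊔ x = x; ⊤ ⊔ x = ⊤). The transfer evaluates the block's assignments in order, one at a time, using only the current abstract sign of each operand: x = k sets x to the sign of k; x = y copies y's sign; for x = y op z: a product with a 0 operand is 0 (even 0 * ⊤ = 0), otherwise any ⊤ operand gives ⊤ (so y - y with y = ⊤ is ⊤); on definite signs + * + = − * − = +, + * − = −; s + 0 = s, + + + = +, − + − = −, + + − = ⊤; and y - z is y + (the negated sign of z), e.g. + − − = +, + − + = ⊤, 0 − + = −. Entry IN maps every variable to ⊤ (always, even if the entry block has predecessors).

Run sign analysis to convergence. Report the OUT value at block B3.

Converged values:
  B0: | IN=(all ⊤) | OUT={d:-; rest ⊤}
  B1: | IN={d:-; rest ⊤} | OUT={b:-; rest ⊤}
  B2: | IN={b:-; rest ⊤} | OUT=(all ⊤)
  B3: | IN=(all ⊤) | OUT={b:-; rest ⊤}

Merge at B3: IN[B3] = OUT[B0] ⊔ OUT[B2] = {a: ⊤, b: ⊤, c: ⊤, d: ⊤, e: ⊤, f: ⊤}
Applying B3's transfer function to that IN value gives OUT[B3] (row B3 above).

Answer: {a: ⊤, b: -, c: ⊤, d: ⊤, e: ⊤, f: ⊤}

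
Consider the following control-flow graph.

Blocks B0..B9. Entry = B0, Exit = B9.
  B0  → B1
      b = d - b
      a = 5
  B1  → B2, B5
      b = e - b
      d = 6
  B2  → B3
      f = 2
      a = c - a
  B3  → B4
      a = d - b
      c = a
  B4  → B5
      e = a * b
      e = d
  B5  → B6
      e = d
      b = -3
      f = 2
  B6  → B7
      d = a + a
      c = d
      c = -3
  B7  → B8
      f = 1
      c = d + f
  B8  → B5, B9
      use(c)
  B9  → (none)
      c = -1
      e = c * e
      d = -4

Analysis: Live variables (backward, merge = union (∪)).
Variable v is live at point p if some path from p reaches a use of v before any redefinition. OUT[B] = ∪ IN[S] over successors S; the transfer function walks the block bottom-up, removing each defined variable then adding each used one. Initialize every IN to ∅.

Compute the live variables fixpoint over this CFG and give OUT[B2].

Answer: {b, d}

Derivation:
Per-block solution:
  B0: | IN={b, c, d, e} | OUT={a, b, c, e}
  B1: | IN={a, b, c, e} | OUT={a, b, c, d}
  B2: | IN={a, b, c, d} | OUT={b, d}
  B3: | IN={b, d} | OUT={a, b, d}
  B4: | IN={a, b, d} | OUT={a, d}
  B5: | IN={a, d} | OUT={a, e}
  B6: | IN={a, e} | OUT={a, d, e}
  B7: | IN={a, d, e} | OUT={a, c, d, e}
  B8: | IN={a, c, d, e} | OUT={a, d, e}
  B9: | IN={e} | OUT={}

Merge at B2: OUT[B2] = IN[B3] = {b, d}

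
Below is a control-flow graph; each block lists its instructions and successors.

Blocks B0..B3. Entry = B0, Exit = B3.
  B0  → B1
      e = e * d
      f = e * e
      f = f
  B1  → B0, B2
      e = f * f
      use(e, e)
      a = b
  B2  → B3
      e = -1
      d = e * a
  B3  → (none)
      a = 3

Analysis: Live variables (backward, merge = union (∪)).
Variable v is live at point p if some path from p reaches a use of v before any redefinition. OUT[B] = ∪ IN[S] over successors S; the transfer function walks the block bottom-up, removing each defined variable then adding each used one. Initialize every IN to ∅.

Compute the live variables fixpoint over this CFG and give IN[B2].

Converged values:
  B0:  IN={b, d, e}  OUT={b, d, f}
  B1:  IN={b, d, f}  OUT={a, b, d, e}
  B2:  IN={a}  OUT={}
  B3:  IN={}  OUT={}

Merge at B2: OUT[B2] = IN[B3] = {}
Applying B2's transfer function to that OUT value gives IN[B2] (row B2 above).

Answer: {a}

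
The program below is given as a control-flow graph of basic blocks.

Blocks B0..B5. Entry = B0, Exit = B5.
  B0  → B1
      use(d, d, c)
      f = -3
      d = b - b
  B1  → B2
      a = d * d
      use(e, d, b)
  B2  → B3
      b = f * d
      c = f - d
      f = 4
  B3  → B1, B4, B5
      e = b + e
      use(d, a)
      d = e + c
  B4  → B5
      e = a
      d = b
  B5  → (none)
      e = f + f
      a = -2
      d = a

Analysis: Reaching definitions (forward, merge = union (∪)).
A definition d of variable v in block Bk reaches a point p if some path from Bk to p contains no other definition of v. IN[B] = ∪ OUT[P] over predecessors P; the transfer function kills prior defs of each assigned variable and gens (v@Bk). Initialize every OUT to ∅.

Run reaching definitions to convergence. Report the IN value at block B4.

Per-block solution:
  B0:   IN={}   OUT={d@B0, f@B0}
  B1:   IN={a@B1, b@B2, c@B2, d@B0, d@B3, e@B3, f@B0, f@B2}   OUT={a@B1, b@B2, c@B2, d@B0, d@B3, e@B3, f@B0, f@B2}
  B2:   IN={a@B1, b@B2, c@B2, d@B0, d@B3, e@B3, f@B0, f@B2}   OUT={a@B1, b@B2, c@B2, d@B0, d@B3, e@B3, f@B2}
  B3:   IN={a@B1, b@B2, c@B2, d@B0, d@B3, e@B3, f@B2}   OUT={a@B1, b@B2, c@B2, d@B3, e@B3, f@B2}
  B4:   IN={a@B1, b@B2, c@B2, d@B3, e@B3, f@B2}   OUT={a@B1, b@B2, c@B2, d@B4, e@B4, f@B2}
  B5:   IN={a@B1, b@B2, c@B2, d@B3, d@B4, e@B3, e@B4, f@B2}   OUT={a@B5, b@B2, c@B2, d@B5, e@B5, f@B2}

Merge at B4: IN[B4] = OUT[B3] = {a@B1, b@B2, c@B2, d@B3, e@B3, f@B2}

Answer: {a@B1, b@B2, c@B2, d@B3, e@B3, f@B2}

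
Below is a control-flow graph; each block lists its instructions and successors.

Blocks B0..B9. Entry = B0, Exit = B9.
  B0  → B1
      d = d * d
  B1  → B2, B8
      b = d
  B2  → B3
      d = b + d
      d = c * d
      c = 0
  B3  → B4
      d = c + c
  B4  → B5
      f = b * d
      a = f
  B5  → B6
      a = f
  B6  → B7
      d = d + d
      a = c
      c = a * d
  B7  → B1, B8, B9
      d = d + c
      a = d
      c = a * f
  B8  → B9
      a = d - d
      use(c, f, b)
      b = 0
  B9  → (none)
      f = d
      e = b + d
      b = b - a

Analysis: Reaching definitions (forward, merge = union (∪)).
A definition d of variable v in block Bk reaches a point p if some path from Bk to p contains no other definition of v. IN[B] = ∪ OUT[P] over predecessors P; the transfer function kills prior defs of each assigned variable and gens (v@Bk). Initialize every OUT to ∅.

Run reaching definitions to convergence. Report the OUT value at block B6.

Answer: {a@B6, b@B1, c@B6, d@B6, f@B4}

Trace:
Fixpoint table:
  B0:   IN={}   OUT={d@B0}
  B1:   IN={a@B7, b@B1, c@B7, d@B0, d@B7, f@B4}   OUT={a@B7, b@B1, c@B7, d@B0, d@B7, f@B4}
  B2:   IN={a@B7, b@B1, c@B7, d@B0, d@B7, f@B4}   OUT={a@B7, b@B1, c@B2, d@B2, f@B4}
  B3:   IN={a@B7, b@B1, c@B2, d@B2, f@B4}   OUT={a@B7, b@B1, c@B2, d@B3, f@B4}
  B4:   IN={a@B7, b@B1, c@B2, d@B3, f@B4}   OUT={a@B4, b@B1, c@B2, d@B3, f@B4}
  B5:   IN={a@B4, b@B1, c@B2, d@B3, f@B4}   OUT={a@B5, b@B1, c@B2, d@B3, f@B4}
  B6:   IN={a@B5, b@B1, c@B2, d@B3, f@B4}   OUT={a@B6, b@B1, c@B6, d@B6, f@B4}
  B7:   IN={a@B6, b@B1, c@B6, d@B6, f@B4}   OUT={a@B7, b@B1, c@B7, d@B7, f@B4}
  B8:   IN={a@B7, b@B1, c@B7, d@B0, d@B7, f@B4}   OUT={a@B8, b@B8, c@B7, d@B0, d@B7, f@B4}
  B9:   IN={a@B7, a@B8, b@B1, b@B8, c@B7, d@B0, d@B7, f@B4}   OUT={a@B7, a@B8, b@B9, c@B7, d@B0, d@B7, e@B9, f@B9}

Merge at B6: IN[B6] = OUT[B5] = {a@B5, b@B1, c@B2, d@B3, f@B4}
Applying B6's transfer function to that IN value gives OUT[B6] (row B6 above).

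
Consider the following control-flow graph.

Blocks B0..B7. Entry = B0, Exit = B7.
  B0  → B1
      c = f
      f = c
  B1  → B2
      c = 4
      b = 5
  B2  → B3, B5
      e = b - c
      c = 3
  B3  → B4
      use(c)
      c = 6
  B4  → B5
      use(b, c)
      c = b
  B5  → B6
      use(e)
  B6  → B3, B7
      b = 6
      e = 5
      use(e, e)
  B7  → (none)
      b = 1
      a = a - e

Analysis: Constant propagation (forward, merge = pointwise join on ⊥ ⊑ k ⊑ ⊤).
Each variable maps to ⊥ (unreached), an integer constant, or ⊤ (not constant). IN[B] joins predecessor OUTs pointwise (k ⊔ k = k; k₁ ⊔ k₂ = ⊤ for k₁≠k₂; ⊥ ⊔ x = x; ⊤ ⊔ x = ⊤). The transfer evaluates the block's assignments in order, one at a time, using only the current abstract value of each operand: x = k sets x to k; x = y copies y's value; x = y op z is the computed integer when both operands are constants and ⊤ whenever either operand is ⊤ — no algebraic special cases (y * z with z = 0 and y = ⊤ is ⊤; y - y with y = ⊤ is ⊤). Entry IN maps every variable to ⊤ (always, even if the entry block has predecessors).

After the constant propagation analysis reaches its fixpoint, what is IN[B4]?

Converged values:
  B0: | IN=(all ⊤) | OUT=(all ⊤)
  B1: | IN=(all ⊤) | OUT={b:5, c:4; rest ⊤}
  B2: | IN={b:5, c:4; rest ⊤} | OUT={b:5, c:3, e:1; rest ⊤}
  B3: | IN=(all ⊤) | OUT={c:6; rest ⊤}
  B4: | IN={c:6; rest ⊤} | OUT=(all ⊤)
  B5: | IN=(all ⊤) | OUT=(all ⊤)
  B6: | IN=(all ⊤) | OUT={b:6, e:5; rest ⊤}
  B7: | IN={b:6, e:5; rest ⊤} | OUT={b:1, e:5; rest ⊤}

Merge at B4: IN[B4] = OUT[B3] = {a: ⊤, b: ⊤, c: 6, d: ⊤, e: ⊤, f: ⊤}

Answer: {a: ⊤, b: ⊤, c: 6, d: ⊤, e: ⊤, f: ⊤}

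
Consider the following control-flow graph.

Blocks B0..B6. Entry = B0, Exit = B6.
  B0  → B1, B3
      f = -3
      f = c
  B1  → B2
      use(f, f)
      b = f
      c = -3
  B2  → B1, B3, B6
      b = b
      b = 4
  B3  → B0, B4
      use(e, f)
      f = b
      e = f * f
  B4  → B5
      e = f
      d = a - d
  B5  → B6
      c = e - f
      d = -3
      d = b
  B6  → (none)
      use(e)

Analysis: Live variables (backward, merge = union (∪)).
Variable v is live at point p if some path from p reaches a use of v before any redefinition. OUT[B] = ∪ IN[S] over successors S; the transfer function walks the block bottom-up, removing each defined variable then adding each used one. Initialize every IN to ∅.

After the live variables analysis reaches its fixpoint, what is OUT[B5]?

Answer: {e}

Trace:
Per-block solution:
  B0:   IN={a, b, c, d, e}   OUT={a, b, c, d, e, f}
  B1:   IN={a, d, e, f}   OUT={a, b, c, d, e, f}
  B2:   IN={a, b, c, d, e, f}   OUT={a, b, c, d, e, f}
  B3:   IN={a, b, c, d, e, f}   OUT={a, b, c, d, e, f}
  B4:   IN={a, b, d, f}   OUT={b, e, f}
  B5:   IN={b, e, f}   OUT={e}
  B6:   IN={e}   OUT={}

Merge at B5: OUT[B5] = IN[B6] = {e}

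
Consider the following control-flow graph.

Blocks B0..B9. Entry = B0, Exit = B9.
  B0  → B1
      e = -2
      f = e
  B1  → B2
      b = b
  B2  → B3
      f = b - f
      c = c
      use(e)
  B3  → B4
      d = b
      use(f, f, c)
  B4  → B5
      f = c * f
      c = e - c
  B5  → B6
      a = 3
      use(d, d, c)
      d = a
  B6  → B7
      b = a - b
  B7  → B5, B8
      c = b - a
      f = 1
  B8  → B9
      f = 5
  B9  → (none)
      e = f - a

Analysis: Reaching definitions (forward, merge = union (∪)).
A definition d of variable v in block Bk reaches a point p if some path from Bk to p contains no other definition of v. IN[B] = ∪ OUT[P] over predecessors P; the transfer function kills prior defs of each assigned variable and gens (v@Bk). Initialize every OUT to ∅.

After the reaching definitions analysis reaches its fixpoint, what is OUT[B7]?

Answer: {a@B5, b@B6, c@B7, d@B5, e@B0, f@B7}

Derivation:
Per-block solution:
  B0:  IN={}  OUT={e@B0, f@B0}
  B1:  IN={e@B0, f@B0}  OUT={b@B1, e@B0, f@B0}
  B2:  IN={b@B1, e@B0, f@B0}  OUT={b@B1, c@B2, e@B0, f@B2}
  B3:  IN={b@B1, c@B2, e@B0, f@B2}  OUT={b@B1, c@B2, d@B3, e@B0, f@B2}
  B4:  IN={b@B1, c@B2, d@B3, e@B0, f@B2}  OUT={b@B1, c@B4, d@B3, e@B0, f@B4}
  B5:  IN={a@B5, b@B1, b@B6, c@B4, c@B7, d@B3, d@B5, e@B0, f@B4, f@B7}  OUT={a@B5, b@B1, b@B6, c@B4, c@B7, d@B5, e@B0, f@B4, f@B7}
  B6:  IN={a@B5, b@B1, b@B6, c@B4, c@B7, d@B5, e@B0, f@B4, f@B7}  OUT={a@B5, b@B6, c@B4, c@B7, d@B5, e@B0, f@B4, f@B7}
  B7:  IN={a@B5, b@B6, c@B4, c@B7, d@B5, e@B0, f@B4, f@B7}  OUT={a@B5, b@B6, c@B7, d@B5, e@B0, f@B7}
  B8:  IN={a@B5, b@B6, c@B7, d@B5, e@B0, f@B7}  OUT={a@B5, b@B6, c@B7, d@B5, e@B0, f@B8}
  B9:  IN={a@B5, b@B6, c@B7, d@B5, e@B0, f@B8}  OUT={a@B5, b@B6, c@B7, d@B5, e@B9, f@B8}

Merge at B7: IN[B7] = OUT[B6] = {a@B5, b@B6, c@B4, c@B7, d@B5, e@B0, f@B4, f@B7}
Applying B7's transfer function to that IN value gives OUT[B7] (row B7 above).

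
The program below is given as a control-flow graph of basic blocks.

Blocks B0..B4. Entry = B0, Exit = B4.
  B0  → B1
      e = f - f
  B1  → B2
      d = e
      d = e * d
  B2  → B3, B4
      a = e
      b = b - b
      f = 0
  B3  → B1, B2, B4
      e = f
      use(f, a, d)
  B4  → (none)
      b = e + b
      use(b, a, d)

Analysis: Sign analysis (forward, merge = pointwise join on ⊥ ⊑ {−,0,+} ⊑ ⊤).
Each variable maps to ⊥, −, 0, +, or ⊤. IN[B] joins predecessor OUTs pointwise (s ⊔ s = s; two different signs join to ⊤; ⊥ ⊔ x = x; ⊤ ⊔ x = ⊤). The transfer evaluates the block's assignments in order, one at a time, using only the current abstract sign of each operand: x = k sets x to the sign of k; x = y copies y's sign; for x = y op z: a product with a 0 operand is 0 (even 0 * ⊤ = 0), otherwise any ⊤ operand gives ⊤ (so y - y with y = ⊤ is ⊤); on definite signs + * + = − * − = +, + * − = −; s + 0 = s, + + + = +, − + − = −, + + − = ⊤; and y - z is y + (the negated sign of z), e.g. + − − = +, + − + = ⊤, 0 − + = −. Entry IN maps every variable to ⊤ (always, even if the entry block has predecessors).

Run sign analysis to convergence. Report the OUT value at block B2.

Converged values:
  B0:   IN=(all ⊤)   OUT=(all ⊤)
  B1:   IN=(all ⊤)   OUT=(all ⊤)
  B2:   IN=(all ⊤)   OUT={f:0; rest ⊤}
  B3:   IN={f:0; rest ⊤}   OUT={e:0, f:0; rest ⊤}
  B4:   IN={f:0; rest ⊤}   OUT={f:0; rest ⊤}

Merge at B2: IN[B2] = OUT[B1] ⊔ OUT[B3] = {a: ⊤, b: ⊤, c: ⊤, d: ⊤, e: ⊤, f: ⊤}
Applying B2's transfer function to that IN value gives OUT[B2] (row B2 above).

Answer: {a: ⊤, b: ⊤, c: ⊤, d: ⊤, e: ⊤, f: 0}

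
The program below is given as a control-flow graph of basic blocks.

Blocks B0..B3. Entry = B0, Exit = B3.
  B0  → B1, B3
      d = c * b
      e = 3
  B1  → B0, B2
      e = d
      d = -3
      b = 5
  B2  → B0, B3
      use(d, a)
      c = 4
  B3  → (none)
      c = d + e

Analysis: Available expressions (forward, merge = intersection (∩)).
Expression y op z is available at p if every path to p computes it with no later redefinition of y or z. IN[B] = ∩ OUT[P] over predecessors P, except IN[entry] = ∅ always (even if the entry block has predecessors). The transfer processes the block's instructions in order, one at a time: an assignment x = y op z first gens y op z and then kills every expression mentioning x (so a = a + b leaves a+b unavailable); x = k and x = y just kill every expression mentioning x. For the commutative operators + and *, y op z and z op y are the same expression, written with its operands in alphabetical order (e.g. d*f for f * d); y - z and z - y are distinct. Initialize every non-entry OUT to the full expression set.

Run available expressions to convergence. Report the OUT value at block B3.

Converged values:
  B0: | IN={} | OUT={b*c}
  B1: | IN={b*c} | OUT={}
  B2: | IN={} | OUT={}
  B3: | IN={} | OUT={d+e}

Merge at B3: IN[B3] = OUT[B0] ∩ OUT[B2] = {}
Applying B3's transfer function to that IN value gives OUT[B3] (row B3 above).

Answer: {d+e}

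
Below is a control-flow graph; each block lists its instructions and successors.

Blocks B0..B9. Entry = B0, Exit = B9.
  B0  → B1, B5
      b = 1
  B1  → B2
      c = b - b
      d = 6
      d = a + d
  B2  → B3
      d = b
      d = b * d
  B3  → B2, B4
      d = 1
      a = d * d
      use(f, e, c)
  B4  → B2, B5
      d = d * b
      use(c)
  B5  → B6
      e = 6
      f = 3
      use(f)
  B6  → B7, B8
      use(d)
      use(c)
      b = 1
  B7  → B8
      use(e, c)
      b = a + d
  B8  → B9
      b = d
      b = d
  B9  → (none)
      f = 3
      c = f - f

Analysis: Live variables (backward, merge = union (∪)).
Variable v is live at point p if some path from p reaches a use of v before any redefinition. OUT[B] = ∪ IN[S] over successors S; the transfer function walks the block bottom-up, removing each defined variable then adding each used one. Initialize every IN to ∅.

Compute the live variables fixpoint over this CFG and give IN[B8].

Answer: {d}

Trace:
Converged values:
  B0:   IN={a, c, d, e, f}   OUT={a, b, c, d, e, f}
  B1:   IN={a, b, e, f}   OUT={b, c, e, f}
  B2:   IN={b, c, e, f}   OUT={b, c, e, f}
  B3:   IN={b, c, e, f}   OUT={a, b, c, d, e, f}
  B4:   IN={a, b, c, d, e, f}   OUT={a, b, c, d, e, f}
  B5:   IN={a, c, d}   OUT={a, c, d, e}
  B6:   IN={a, c, d, e}   OUT={a, c, d, e}
  B7:   IN={a, c, d, e}   OUT={d}
  B8:   IN={d}   OUT={}
  B9:   IN={}   OUT={}

Merge at B8: OUT[B8] = IN[B9] = {}
Applying B8's transfer function to that OUT value gives IN[B8] (row B8 above).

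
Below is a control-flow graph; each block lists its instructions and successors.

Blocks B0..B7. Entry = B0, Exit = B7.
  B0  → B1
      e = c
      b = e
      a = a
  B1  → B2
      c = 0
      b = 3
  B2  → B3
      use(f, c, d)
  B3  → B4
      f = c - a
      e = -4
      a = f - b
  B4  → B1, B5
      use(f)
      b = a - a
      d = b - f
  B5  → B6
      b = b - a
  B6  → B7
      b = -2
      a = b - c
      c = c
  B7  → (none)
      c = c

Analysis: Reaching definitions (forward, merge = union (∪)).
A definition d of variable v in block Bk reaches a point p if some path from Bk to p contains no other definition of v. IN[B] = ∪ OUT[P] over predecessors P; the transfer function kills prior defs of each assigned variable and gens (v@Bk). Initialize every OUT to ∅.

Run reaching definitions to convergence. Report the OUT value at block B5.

Answer: {a@B3, b@B5, c@B1, d@B4, e@B3, f@B3}

Derivation:
Fixpoint table:
  B0: | IN={} | OUT={a@B0, b@B0, e@B0}
  B1: | IN={a@B0, a@B3, b@B0, b@B4, c@B1, d@B4, e@B0, e@B3, f@B3} | OUT={a@B0, a@B3, b@B1, c@B1, d@B4, e@B0, e@B3, f@B3}
  B2: | IN={a@B0, a@B3, b@B1, c@B1, d@B4, e@B0, e@B3, f@B3} | OUT={a@B0, a@B3, b@B1, c@B1, d@B4, e@B0, e@B3, f@B3}
  B3: | IN={a@B0, a@B3, b@B1, c@B1, d@B4, e@B0, e@B3, f@B3} | OUT={a@B3, b@B1, c@B1, d@B4, e@B3, f@B3}
  B4: | IN={a@B3, b@B1, c@B1, d@B4, e@B3, f@B3} | OUT={a@B3, b@B4, c@B1, d@B4, e@B3, f@B3}
  B5: | IN={a@B3, b@B4, c@B1, d@B4, e@B3, f@B3} | OUT={a@B3, b@B5, c@B1, d@B4, e@B3, f@B3}
  B6: | IN={a@B3, b@B5, c@B1, d@B4, e@B3, f@B3} | OUT={a@B6, b@B6, c@B6, d@B4, e@B3, f@B3}
  B7: | IN={a@B6, b@B6, c@B6, d@B4, e@B3, f@B3} | OUT={a@B6, b@B6, c@B7, d@B4, e@B3, f@B3}

Merge at B5: IN[B5] = OUT[B4] = {a@B3, b@B4, c@B1, d@B4, e@B3, f@B3}
Applying B5's transfer function to that IN value gives OUT[B5] (row B5 above).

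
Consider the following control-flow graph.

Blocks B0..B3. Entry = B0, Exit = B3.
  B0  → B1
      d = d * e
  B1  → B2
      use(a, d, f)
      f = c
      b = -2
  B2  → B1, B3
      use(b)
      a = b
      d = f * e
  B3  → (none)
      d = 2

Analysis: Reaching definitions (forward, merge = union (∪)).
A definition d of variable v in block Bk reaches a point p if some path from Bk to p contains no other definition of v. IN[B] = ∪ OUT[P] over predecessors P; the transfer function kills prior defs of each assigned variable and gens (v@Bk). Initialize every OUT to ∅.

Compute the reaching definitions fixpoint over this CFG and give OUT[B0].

Answer: {d@B0}

Working:
Converged values:
  B0:   IN={}   OUT={d@B0}
  B1:   IN={a@B2, b@B1, d@B0, d@B2, f@B1}   OUT={a@B2, b@B1, d@B0, d@B2, f@B1}
  B2:   IN={a@B2, b@B1, d@B0, d@B2, f@B1}   OUT={a@B2, b@B1, d@B2, f@B1}
  B3:   IN={a@B2, b@B1, d@B2, f@B1}   OUT={a@B2, b@B1, d@B3, f@B1}

B0 is the boundary node: IN[B0] = {}
Applying B0's transfer function to that IN value gives OUT[B0] (row B0 above).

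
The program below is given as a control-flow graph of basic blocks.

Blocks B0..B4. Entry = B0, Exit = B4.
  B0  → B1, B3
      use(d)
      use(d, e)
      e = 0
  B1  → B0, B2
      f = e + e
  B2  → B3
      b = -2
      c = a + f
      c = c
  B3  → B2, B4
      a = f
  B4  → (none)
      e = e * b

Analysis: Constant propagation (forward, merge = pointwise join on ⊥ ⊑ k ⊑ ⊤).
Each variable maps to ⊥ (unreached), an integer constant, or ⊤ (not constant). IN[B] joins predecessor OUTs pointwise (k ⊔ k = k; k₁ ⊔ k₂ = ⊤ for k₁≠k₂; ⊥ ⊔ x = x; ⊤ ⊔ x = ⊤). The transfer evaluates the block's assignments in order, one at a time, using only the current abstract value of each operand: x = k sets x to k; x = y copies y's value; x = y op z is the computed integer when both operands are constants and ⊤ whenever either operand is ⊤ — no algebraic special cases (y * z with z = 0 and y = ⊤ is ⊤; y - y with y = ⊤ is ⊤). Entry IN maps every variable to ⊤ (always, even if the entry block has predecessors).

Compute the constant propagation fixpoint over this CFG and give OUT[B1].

Answer: {a: ⊤, b: ⊤, c: ⊤, d: ⊤, e: 0, f: 0}

Derivation:
Fixpoint table:
  B0:  IN=(all ⊤)  OUT={e:0; rest ⊤}
  B1:  IN={e:0; rest ⊤}  OUT={e:0, f:0; rest ⊤}
  B2:  IN={e:0; rest ⊤}  OUT={b:-2, e:0; rest ⊤}
  B3:  IN={e:0; rest ⊤}  OUT={e:0; rest ⊤}
  B4:  IN={e:0; rest ⊤}  OUT=(all ⊤)

Merge at B1: IN[B1] = OUT[B0] = {a: ⊤, b: ⊤, c: ⊤, d: ⊤, e: 0, f: ⊤}
Applying B1's transfer function to that IN value gives OUT[B1] (row B1 above).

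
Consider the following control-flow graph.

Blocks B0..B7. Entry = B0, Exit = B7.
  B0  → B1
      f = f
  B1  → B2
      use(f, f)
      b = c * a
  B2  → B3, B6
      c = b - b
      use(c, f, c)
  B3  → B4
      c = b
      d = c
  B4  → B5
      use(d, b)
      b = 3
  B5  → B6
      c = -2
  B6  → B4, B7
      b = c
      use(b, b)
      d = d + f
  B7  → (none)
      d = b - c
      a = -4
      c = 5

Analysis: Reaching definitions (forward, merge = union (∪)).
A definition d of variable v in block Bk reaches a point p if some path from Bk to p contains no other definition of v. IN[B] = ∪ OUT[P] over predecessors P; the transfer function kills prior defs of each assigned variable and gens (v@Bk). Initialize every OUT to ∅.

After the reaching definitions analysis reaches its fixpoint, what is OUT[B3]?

Converged values:
  B0: | IN={} | OUT={f@B0}
  B1: | IN={f@B0} | OUT={b@B1, f@B0}
  B2: | IN={b@B1, f@B0} | OUT={b@B1, c@B2, f@B0}
  B3: | IN={b@B1, c@B2, f@B0} | OUT={b@B1, c@B3, d@B3, f@B0}
  B4: | IN={b@B1, b@B6, c@B2, c@B3, c@B5, d@B3, d@B6, f@B0} | OUT={b@B4, c@B2, c@B3, c@B5, d@B3, d@B6, f@B0}
  B5: | IN={b@B4, c@B2, c@B3, c@B5, d@B3, d@B6, f@B0} | OUT={b@B4, c@B5, d@B3, d@B6, f@B0}
  B6: | IN={b@B1, b@B4, c@B2, c@B5, d@B3, d@B6, f@B0} | OUT={b@B6, c@B2, c@B5, d@B6, f@B0}
  B7: | IN={b@B6, c@B2, c@B5, d@B6, f@B0} | OUT={a@B7, b@B6, c@B7, d@B7, f@B0}

Merge at B3: IN[B3] = OUT[B2] = {b@B1, c@B2, f@B0}
Applying B3's transfer function to that IN value gives OUT[B3] (row B3 above).

Answer: {b@B1, c@B3, d@B3, f@B0}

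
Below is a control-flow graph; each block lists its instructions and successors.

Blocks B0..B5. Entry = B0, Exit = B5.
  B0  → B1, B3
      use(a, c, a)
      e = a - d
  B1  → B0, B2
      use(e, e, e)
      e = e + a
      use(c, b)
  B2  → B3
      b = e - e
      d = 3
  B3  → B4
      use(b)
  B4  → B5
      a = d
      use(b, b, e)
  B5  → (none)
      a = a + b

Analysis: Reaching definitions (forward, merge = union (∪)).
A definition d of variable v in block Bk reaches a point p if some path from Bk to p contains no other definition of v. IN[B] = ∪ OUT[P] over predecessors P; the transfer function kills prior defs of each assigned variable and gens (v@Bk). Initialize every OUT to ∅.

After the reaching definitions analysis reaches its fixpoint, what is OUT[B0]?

Per-block solution:
  B0: | IN={e@B1} | OUT={e@B0}
  B1: | IN={e@B0} | OUT={e@B1}
  B2: | IN={e@B1} | OUT={b@B2, d@B2, e@B1}
  B3: | IN={b@B2, d@B2, e@B0, e@B1} | OUT={b@B2, d@B2, e@B0, e@B1}
  B4: | IN={b@B2, d@B2, e@B0, e@B1} | OUT={a@B4, b@B2, d@B2, e@B0, e@B1}
  B5: | IN={a@B4, b@B2, d@B2, e@B0, e@B1} | OUT={a@B5, b@B2, d@B2, e@B0, e@B1}

Merge at B0 (entry node, so the boundary value {} is joined with the incoming edge(s)): IN[B0] = {} ⊔ OUT[B1] = {e@B1}
Applying B0's transfer function to that IN value gives OUT[B0] (row B0 above).

Answer: {e@B0}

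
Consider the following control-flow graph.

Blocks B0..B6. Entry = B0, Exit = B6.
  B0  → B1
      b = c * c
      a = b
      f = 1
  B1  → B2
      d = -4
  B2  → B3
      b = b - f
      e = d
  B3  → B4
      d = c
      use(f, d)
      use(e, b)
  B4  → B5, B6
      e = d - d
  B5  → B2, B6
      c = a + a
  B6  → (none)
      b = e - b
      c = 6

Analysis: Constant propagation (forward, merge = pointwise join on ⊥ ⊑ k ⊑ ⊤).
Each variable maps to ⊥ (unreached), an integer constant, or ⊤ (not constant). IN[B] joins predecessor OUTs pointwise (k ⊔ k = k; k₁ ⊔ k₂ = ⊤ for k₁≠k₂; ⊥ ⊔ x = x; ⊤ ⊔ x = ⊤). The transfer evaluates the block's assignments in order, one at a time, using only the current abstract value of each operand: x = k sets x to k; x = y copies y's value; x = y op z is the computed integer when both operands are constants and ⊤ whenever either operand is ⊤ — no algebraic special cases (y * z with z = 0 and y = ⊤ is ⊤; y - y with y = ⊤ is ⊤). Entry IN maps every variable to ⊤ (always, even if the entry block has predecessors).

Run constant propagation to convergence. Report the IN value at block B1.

Converged values:
  B0: | IN=(all ⊤) | OUT={f:1; rest ⊤}
  B1: | IN={f:1; rest ⊤} | OUT={d:-4, f:1; rest ⊤}
  B2: | IN={f:1; rest ⊤} | OUT={f:1; rest ⊤}
  B3: | IN={f:1; rest ⊤} | OUT={f:1; rest ⊤}
  B4: | IN={f:1; rest ⊤} | OUT={f:1; rest ⊤}
  B5: | IN={f:1; rest ⊤} | OUT={f:1; rest ⊤}
  B6: | IN={f:1; rest ⊤} | OUT={c:6, f:1; rest ⊤}

Merge at B1: IN[B1] = OUT[B0] = {a: ⊤, b: ⊤, c: ⊤, d: ⊤, e: ⊤, f: 1}

Answer: {a: ⊤, b: ⊤, c: ⊤, d: ⊤, e: ⊤, f: 1}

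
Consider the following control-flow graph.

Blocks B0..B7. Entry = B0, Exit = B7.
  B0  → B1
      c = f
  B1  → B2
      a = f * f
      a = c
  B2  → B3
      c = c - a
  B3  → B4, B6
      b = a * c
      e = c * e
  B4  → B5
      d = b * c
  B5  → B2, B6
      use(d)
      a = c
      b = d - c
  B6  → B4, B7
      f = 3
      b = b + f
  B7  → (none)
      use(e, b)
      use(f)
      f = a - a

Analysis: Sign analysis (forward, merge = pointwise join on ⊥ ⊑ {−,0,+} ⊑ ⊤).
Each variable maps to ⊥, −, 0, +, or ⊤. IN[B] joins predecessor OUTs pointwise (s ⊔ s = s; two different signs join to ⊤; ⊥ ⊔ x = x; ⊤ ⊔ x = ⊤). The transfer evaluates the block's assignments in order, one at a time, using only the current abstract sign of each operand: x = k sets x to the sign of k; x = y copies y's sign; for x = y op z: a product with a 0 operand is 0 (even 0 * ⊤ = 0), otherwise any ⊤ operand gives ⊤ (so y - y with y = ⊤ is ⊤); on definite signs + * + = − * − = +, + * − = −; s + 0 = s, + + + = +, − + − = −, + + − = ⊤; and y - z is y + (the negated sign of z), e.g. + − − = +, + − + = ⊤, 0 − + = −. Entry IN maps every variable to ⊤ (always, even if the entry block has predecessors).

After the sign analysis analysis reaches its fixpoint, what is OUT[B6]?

Answer: {a: ⊤, b: ⊤, c: ⊤, d: ⊤, e: ⊤, f: +}

Derivation:
Fixpoint table:
  B0:   IN=(all ⊤)   OUT=(all ⊤)
  B1:   IN=(all ⊤)   OUT=(all ⊤)
  B2:   IN=(all ⊤)   OUT=(all ⊤)
  B3:   IN=(all ⊤)   OUT=(all ⊤)
  B4:   IN=(all ⊤)   OUT=(all ⊤)
  B5:   IN=(all ⊤)   OUT=(all ⊤)
  B6:   IN=(all ⊤)   OUT={f:+; rest ⊤}
  B7:   IN={f:+; rest ⊤}   OUT=(all ⊤)

Merge at B6: IN[B6] = OUT[B3] ⊔ OUT[B5] = {a: ⊤, b: ⊤, c: ⊤, d: ⊤, e: ⊤, f: ⊤}
Applying B6's transfer function to that IN value gives OUT[B6] (row B6 above).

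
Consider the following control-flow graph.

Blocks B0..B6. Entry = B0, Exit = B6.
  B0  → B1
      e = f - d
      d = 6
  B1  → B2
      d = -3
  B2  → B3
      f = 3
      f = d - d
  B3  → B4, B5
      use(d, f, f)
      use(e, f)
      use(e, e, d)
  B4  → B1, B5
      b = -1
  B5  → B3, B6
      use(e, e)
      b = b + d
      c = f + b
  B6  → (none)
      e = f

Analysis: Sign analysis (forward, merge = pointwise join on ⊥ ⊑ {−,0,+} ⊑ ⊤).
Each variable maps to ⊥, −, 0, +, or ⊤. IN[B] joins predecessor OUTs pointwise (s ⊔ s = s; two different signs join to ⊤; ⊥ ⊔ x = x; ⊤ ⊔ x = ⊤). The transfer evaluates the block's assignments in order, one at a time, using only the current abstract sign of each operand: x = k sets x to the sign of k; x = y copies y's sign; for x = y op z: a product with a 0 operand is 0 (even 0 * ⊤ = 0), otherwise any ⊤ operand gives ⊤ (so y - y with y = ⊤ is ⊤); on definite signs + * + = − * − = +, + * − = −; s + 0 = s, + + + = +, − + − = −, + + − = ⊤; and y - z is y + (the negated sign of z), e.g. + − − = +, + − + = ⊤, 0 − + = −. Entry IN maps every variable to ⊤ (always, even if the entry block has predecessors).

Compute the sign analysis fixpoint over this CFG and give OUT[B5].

Answer: {a: ⊤, b: ⊤, c: ⊤, d: -, e: ⊤, f: ⊤}

Trace:
Converged values:
  B0: | IN=(all ⊤) | OUT={d:+; rest ⊤}
  B1: | IN=(all ⊤) | OUT={d:-; rest ⊤}
  B2: | IN={d:-; rest ⊤} | OUT={d:-; rest ⊤}
  B3: | IN={d:-; rest ⊤} | OUT={d:-; rest ⊤}
  B4: | IN={d:-; rest ⊤} | OUT={b:-, d:-; rest ⊤}
  B5: | IN={d:-; rest ⊤} | OUT={d:-; rest ⊤}
  B6: | IN={d:-; rest ⊤} | OUT={d:-; rest ⊤}

Merge at B5: IN[B5] = OUT[B3] ⊔ OUT[B4] = {a: ⊤, b: ⊤, c: ⊤, d: -, e: ⊤, f: ⊤}
Applying B5's transfer function to that IN value gives OUT[B5] (row B5 above).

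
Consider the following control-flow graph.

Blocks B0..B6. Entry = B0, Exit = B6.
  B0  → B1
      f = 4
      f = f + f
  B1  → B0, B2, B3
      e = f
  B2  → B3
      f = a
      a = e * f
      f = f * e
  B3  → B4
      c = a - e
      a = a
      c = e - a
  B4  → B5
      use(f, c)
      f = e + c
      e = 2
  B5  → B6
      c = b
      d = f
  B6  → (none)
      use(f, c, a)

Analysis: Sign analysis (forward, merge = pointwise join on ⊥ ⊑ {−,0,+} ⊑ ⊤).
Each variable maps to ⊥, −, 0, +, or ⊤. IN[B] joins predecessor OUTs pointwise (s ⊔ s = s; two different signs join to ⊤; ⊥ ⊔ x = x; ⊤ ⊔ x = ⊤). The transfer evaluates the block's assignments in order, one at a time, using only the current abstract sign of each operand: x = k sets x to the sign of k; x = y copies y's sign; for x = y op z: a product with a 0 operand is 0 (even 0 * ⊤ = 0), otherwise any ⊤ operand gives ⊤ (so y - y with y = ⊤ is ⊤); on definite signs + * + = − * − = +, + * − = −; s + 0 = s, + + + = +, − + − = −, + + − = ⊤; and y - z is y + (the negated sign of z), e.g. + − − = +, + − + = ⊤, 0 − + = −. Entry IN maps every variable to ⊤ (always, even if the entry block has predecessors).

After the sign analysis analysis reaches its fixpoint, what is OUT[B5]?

Fixpoint table:
  B0: | IN=(all ⊤) | OUT={f:+; rest ⊤}
  B1: | IN={f:+; rest ⊤} | OUT={e:+, f:+; rest ⊤}
  B2: | IN={e:+, f:+; rest ⊤} | OUT={e:+; rest ⊤}
  B3: | IN={e:+; rest ⊤} | OUT={e:+; rest ⊤}
  B4: | IN={e:+; rest ⊤} | OUT={e:+; rest ⊤}
  B5: | IN={e:+; rest ⊤} | OUT={e:+; rest ⊤}
  B6: | IN={e:+; rest ⊤} | OUT={e:+; rest ⊤}

Merge at B5: IN[B5] = OUT[B4] = {a: ⊤, b: ⊤, c: ⊤, d: ⊤, e: +, f: ⊤}
Applying B5's transfer function to that IN value gives OUT[B5] (row B5 above).

Answer: {a: ⊤, b: ⊤, c: ⊤, d: ⊤, e: +, f: ⊤}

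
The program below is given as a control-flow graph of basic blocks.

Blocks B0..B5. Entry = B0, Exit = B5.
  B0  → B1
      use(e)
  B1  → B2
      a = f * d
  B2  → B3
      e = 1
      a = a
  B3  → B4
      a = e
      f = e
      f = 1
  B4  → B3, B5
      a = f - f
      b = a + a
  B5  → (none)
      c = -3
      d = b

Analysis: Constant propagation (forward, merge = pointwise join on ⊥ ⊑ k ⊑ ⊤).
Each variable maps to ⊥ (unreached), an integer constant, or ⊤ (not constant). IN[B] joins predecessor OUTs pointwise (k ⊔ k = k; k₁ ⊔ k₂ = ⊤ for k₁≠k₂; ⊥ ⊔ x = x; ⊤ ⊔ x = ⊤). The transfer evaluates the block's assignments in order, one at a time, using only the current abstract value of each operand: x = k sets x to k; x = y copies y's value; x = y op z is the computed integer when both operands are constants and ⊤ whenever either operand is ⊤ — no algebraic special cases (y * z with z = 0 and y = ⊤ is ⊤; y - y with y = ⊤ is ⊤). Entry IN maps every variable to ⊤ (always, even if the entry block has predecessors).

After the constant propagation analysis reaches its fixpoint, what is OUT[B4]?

Answer: {a: 0, b: 0, c: ⊤, d: ⊤, e: 1, f: 1}

Trace:
Converged values:
  B0:   IN=(all ⊤)   OUT=(all ⊤)
  B1:   IN=(all ⊤)   OUT=(all ⊤)
  B2:   IN=(all ⊤)   OUT={e:1; rest ⊤}
  B3:   IN={e:1; rest ⊤}   OUT={a:1, e:1, f:1; rest ⊤}
  B4:   IN={a:1, e:1, f:1; rest ⊤}   OUT={a:0, b:0, e:1, f:1; rest ⊤}
  B5:   IN={a:0, b:0, e:1, f:1; rest ⊤}   OUT={a:0, b:0, c:-3, d:0, e:1, f:1; rest ⊤}

Merge at B4: IN[B4] = OUT[B3] = {a: 1, b: ⊤, c: ⊤, d: ⊤, e: 1, f: 1}
Applying B4's transfer function to that IN value gives OUT[B4] (row B4 above).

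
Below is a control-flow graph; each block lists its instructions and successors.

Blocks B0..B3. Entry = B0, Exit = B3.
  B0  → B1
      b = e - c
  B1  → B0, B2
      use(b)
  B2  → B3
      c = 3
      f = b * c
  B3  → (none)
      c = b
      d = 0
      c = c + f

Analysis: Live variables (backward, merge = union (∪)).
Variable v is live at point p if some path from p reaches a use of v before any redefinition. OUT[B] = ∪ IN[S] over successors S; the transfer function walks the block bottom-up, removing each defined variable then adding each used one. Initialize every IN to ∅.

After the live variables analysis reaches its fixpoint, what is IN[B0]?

Converged values:
  B0:  IN={c, e}  OUT={b, c, e}
  B1:  IN={b, c, e}  OUT={b, c, e}
  B2:  IN={b}  OUT={b, f}
  B3:  IN={b, f}  OUT={}

Merge at B0: OUT[B0] = IN[B1] = {b, c, e}
Applying B0's transfer function to that OUT value gives IN[B0] (row B0 above).

Answer: {c, e}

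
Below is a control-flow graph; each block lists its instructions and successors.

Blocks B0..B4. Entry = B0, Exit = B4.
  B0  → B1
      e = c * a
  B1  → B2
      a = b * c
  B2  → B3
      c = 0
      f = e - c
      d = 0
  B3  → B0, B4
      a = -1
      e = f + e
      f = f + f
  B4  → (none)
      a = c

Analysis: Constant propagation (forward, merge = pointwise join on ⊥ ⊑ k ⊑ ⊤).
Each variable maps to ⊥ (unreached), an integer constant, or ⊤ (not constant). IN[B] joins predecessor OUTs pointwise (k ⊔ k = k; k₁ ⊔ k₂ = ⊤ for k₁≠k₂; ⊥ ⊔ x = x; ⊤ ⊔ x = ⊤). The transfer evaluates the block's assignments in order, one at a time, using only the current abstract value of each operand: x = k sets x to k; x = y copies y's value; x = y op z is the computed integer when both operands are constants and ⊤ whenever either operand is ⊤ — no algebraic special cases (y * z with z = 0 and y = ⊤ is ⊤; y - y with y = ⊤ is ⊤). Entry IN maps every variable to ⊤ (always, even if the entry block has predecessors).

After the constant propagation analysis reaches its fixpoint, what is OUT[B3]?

Answer: {a: -1, b: ⊤, c: 0, d: 0, e: ⊤, f: ⊤}

Trace:
Fixpoint table:
  B0: | IN=(all ⊤) | OUT=(all ⊤)
  B1: | IN=(all ⊤) | OUT=(all ⊤)
  B2: | IN=(all ⊤) | OUT={c:0, d:0; rest ⊤}
  B3: | IN={c:0, d:0; rest ⊤} | OUT={a:-1, c:0, d:0; rest ⊤}
  B4: | IN={a:-1, c:0, d:0; rest ⊤} | OUT={a:0, c:0, d:0; rest ⊤}

Merge at B3: IN[B3] = OUT[B2] = {a: ⊤, b: ⊤, c: 0, d: 0, e: ⊤, f: ⊤}
Applying B3's transfer function to that IN value gives OUT[B3] (row B3 above).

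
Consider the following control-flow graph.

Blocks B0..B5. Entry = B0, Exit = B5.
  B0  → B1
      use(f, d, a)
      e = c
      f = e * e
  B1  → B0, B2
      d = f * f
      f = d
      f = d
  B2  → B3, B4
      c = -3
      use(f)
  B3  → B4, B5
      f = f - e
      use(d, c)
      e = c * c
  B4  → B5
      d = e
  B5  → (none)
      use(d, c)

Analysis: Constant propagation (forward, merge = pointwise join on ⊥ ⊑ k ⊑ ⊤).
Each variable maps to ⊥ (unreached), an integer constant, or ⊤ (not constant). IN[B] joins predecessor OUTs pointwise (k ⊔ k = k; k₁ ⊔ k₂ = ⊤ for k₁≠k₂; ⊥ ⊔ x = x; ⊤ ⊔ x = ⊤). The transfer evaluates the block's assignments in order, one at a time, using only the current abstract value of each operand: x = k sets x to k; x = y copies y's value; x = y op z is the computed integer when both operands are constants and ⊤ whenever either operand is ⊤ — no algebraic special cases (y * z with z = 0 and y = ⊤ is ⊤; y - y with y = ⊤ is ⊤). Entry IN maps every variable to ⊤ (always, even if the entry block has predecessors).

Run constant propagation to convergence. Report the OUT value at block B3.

Answer: {a: ⊤, b: ⊤, c: -3, d: ⊤, e: 9, f: ⊤}

Working:
Per-block solution:
  B0: | IN=(all ⊤) | OUT=(all ⊤)
  B1: | IN=(all ⊤) | OUT=(all ⊤)
  B2: | IN=(all ⊤) | OUT={c:-3; rest ⊤}
  B3: | IN={c:-3; rest ⊤} | OUT={c:-3, e:9; rest ⊤}
  B4: | IN={c:-3; rest ⊤} | OUT={c:-3; rest ⊤}
  B5: | IN={c:-3; rest ⊤} | OUT={c:-3; rest ⊤}

Merge at B3: IN[B3] = OUT[B2] = {a: ⊤, b: ⊤, c: -3, d: ⊤, e: ⊤, f: ⊤}
Applying B3's transfer function to that IN value gives OUT[B3] (row B3 above).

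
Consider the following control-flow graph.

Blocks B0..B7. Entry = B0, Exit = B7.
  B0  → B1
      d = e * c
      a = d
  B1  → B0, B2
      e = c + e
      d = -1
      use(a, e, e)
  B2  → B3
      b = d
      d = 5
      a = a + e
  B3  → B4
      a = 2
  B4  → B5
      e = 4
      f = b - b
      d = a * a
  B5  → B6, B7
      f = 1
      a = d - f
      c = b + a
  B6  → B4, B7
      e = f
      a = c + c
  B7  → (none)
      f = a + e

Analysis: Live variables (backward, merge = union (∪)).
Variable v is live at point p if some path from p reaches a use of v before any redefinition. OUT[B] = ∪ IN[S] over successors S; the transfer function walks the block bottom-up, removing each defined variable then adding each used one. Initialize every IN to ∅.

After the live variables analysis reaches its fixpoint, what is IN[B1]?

Per-block solution:
  B0: | IN={c, e} | OUT={a, c, e}
  B1: | IN={a, c, e} | OUT={a, c, d, e}
  B2: | IN={a, d, e} | OUT={b}
  B3: | IN={b} | OUT={a, b}
  B4: | IN={a, b} | OUT={b, d, e}
  B5: | IN={b, d, e} | OUT={a, b, c, e, f}
  B6: | IN={b, c, f} | OUT={a, b, e}
  B7: | IN={a, e} | OUT={}

Merge at B1: OUT[B1] = IN[B0] ⊔ IN[B2] = {a, c, d, e}
Applying B1's transfer function to that OUT value gives IN[B1] (row B1 above).

Answer: {a, c, e}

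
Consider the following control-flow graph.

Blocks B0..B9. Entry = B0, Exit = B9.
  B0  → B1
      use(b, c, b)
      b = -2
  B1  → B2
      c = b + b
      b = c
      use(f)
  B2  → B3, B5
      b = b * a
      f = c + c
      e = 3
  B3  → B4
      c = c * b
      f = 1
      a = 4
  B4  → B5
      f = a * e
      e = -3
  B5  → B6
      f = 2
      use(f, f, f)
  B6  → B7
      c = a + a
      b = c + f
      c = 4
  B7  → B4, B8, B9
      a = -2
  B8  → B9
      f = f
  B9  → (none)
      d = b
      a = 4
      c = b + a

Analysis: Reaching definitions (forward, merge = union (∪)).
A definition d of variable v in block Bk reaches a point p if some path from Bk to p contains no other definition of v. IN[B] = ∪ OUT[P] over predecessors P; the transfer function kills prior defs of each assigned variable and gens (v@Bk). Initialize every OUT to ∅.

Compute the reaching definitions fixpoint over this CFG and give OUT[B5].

Answer: {a@B3, a@B7, b@B2, b@B6, c@B1, c@B3, c@B6, e@B2, e@B4, f@B5}

Trace:
Fixpoint table:
  B0:   IN={}   OUT={b@B0}
  B1:   IN={b@B0}   OUT={b@B1, c@B1}
  B2:   IN={b@B1, c@B1}   OUT={b@B2, c@B1, e@B2, f@B2}
  B3:   IN={b@B2, c@B1, e@B2, f@B2}   OUT={a@B3, b@B2, c@B3, e@B2, f@B3}
  B4:   IN={a@B3, a@B7, b@B2, b@B6, c@B3, c@B6, e@B2, e@B4, f@B3, f@B5}   OUT={a@B3, a@B7, b@B2, b@B6, c@B3, c@B6, e@B4, f@B4}
  B5:   IN={a@B3, a@B7, b@B2, b@B6, c@B1, c@B3, c@B6, e@B2, e@B4, f@B2, f@B4}   OUT={a@B3, a@B7, b@B2, b@B6, c@B1, c@B3, c@B6, e@B2, e@B4, f@B5}
  B6:   IN={a@B3, a@B7, b@B2, b@B6, c@B1, c@B3, c@B6, e@B2, e@B4, f@B5}   OUT={a@B3, a@B7, b@B6, c@B6, e@B2, e@B4, f@B5}
  B7:   IN={a@B3, a@B7, b@B6, c@B6, e@B2, e@B4, f@B5}   OUT={a@B7, b@B6, c@B6, e@B2, e@B4, f@B5}
  B8:   IN={a@B7, b@B6, c@B6, e@B2, e@B4, f@B5}   OUT={a@B7, b@B6, c@B6, e@B2, e@B4, f@B8}
  B9:   IN={a@B7, b@B6, c@B6, e@B2, e@B4, f@B5, f@B8}   OUT={a@B9, b@B6, c@B9, d@B9, e@B2, e@B4, f@B5, f@B8}

Merge at B5: IN[B5] = OUT[B2] ⊔ OUT[B4] = {a@B3, a@B7, b@B2, b@B6, c@B1, c@B3, c@B6, e@B2, e@B4, f@B2, f@B4}
Applying B5's transfer function to that IN value gives OUT[B5] (row B5 above).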